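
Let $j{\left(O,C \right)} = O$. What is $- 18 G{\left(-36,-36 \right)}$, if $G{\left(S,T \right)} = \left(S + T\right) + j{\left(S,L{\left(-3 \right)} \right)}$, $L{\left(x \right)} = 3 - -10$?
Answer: $1944$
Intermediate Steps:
$L{\left(x \right)} = 13$ ($L{\left(x \right)} = 3 + 10 = 13$)
$G{\left(S,T \right)} = T + 2 S$ ($G{\left(S,T \right)} = \left(S + T\right) + S = T + 2 S$)
$- 18 G{\left(-36,-36 \right)} = - 18 \left(-36 + 2 \left(-36\right)\right) = - 18 \left(-36 - 72\right) = \left(-18\right) \left(-108\right) = 1944$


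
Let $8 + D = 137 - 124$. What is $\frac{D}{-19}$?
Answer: $- \frac{5}{19} \approx -0.26316$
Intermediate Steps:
$D = 5$ ($D = -8 + \left(137 - 124\right) = -8 + 13 = 5$)
$\frac{D}{-19} = \frac{5}{-19} = 5 \left(- \frac{1}{19}\right) = - \frac{5}{19}$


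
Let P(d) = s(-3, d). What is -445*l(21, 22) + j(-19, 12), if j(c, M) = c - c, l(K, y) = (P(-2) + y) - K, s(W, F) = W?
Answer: 890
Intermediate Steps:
P(d) = -3
l(K, y) = -3 + y - K (l(K, y) = (-3 + y) - K = -3 + y - K)
j(c, M) = 0
-445*l(21, 22) + j(-19, 12) = -445*(-3 + 22 - 1*21) + 0 = -445*(-3 + 22 - 21) + 0 = -445*(-2) + 0 = 890 + 0 = 890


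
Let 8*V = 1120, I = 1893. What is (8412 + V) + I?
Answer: 10445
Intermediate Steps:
V = 140 (V = (1/8)*1120 = 140)
(8412 + V) + I = (8412 + 140) + 1893 = 8552 + 1893 = 10445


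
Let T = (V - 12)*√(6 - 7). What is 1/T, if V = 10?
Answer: I/2 ≈ 0.5*I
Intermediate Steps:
T = -2*I (T = (10 - 12)*√(6 - 7) = -2*I ≈ -2.0*I)
1/T = 1/(-2*I) = I/2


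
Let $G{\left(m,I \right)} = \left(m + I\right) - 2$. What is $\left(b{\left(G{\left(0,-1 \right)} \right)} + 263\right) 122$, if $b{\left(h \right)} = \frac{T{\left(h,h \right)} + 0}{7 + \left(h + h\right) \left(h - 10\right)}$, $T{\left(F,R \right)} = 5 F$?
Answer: $\frac{545096}{17} \approx 32064.0$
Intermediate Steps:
$G{\left(m,I \right)} = -2 + I + m$ ($G{\left(m,I \right)} = \left(I + m\right) - 2 = -2 + I + m$)
$b{\left(h \right)} = \frac{5 h}{7 + 2 h \left(-10 + h\right)}$ ($b{\left(h \right)} = \frac{5 h + 0}{7 + \left(h + h\right) \left(h - 10\right)} = \frac{5 h}{7 + 2 h \left(-10 + h\right)}$)
$\left(b{\left(G{\left(0,-1 \right)} \right)} + 263\right) 122 = \left(\frac{5 \left(-2 - 1 + 0\right)}{7 - 20 \left(-2 - 1 + 0\right) + 2 \left(-2 - 1 + 0\right)^{2}} + 263\right) 122 = \left(5 \left(-3\right) \frac{1}{7 - -60 + 2 \left(-3\right)^{2}} + 263\right) 122 = \left(5 \left(-3\right) \frac{1}{7 + 60 + 2 \cdot 9} + 263\right) 122 = \left(5 \left(-3\right) \frac{1}{7 + 60 + 18} + 263\right) 122 = \left(5 \left(-3\right) \frac{1}{85} + 263\right) 122 = \left(- \frac{3}{17} + 263\right) 122 = \frac{4468}{17} \cdot 122 = \frac{545096}{17}$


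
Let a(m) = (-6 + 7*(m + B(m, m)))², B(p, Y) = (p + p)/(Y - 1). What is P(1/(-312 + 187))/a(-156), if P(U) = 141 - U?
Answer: 217231637/1810545050250 ≈ 0.00011998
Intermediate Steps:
B(p, Y) = 2*p/(-1 + Y) (B(p, Y) = (2*p)/(-1 + Y) = 2*p/(-1 + Y))
a(m) = (-6 + 7*m + 14*m/(-1 + m))² (a(m) = (-6 + 7*(m + 2*m/(-1 + m)))² = (-6 + (7*m + 14*m/(-1 + m)))² = (-6 + 7*m + 14*m/(-1 + m))²)
P(1/(-312 + 187))/a(-156) = (141 - 1/(-312 + 187))/(((6 - 156 + 7*(-156)²)²/(-1 - 156)²)) = (141 - 1/(-125))/(((6 - 156 + 7*24336)²/(-157)²)) = (141 - 1*(-1/125))/(((6 - 156 + 170352)²/24649)) = (141 + 1/125)/(((1/24649)*170202²)) = 17626/(125*(((1/24649)*28968720804))) = 17626/(125*(28968720804/24649)) = (17626/125)*(24649/28968720804) = 217231637/1810545050250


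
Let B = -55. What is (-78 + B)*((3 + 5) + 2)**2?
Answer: -13300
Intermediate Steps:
(-78 + B)*((3 + 5) + 2)**2 = (-78 - 55)*((3 + 5) + 2)**2 = -133*(8 + 2)**2 = -133*10**2 = -133*100 = -13300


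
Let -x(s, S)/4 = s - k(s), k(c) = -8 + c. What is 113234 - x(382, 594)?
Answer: 113266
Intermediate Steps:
x(s, S) = -32 (x(s, S) = -4*(s - (-8 + s)) = -4*(s + (8 - s)) = -4*8 = -32)
113234 - x(382, 594) = 113234 - 1*(-32) = 113234 + 32 = 113266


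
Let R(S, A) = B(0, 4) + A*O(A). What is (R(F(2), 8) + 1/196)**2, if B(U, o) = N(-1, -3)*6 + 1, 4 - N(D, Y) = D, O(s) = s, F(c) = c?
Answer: 346741641/38416 ≈ 9026.0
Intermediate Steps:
N(D, Y) = 4 - D
B(U, o) = 31 (B(U, o) = (4 - 1*(-1))*6 + 1 = (4 + 1)*6 + 1 = 5*6 + 1 = 30 + 1 = 31)
R(S, A) = 31 + A**2 (R(S, A) = 31 + A*A = 31 + A**2)
(R(F(2), 8) + 1/196)**2 = ((31 + 8**2) + 1/196)**2 = ((31 + 64) + 1/196)**2 = (95 + 1/196)**2 = (18621/196)**2 = 346741641/38416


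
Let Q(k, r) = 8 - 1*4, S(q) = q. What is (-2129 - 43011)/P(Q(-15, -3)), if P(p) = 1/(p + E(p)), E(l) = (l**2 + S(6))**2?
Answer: -22028320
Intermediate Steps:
E(l) = (6 + l**2)**2 (E(l) = (l**2 + 6)**2 = (6 + l**2)**2)
Q(k, r) = 4 (Q(k, r) = 8 - 4 = 4)
P(p) = 1/(p + (6 + p**2)**2)
(-2129 - 43011)/P(Q(-15, -3)) = (-2129 - 43011)/(1/(4 + (6 + 4**2)**2)) = -(180560 + 45140*(6 + 16)**2) = -45140/(1/(4 + 22**2)) = -45140/(1/(4 + 484)) = -45140/(1/488) = -45140/1/488 = -45140*488 = -22028320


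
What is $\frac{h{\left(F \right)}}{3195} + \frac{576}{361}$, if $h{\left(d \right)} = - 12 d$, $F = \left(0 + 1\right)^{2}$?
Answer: $\frac{611996}{384465} \approx 1.5918$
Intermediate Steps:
$F = 1$ ($F = 1^{2} = 1$)
$\frac{h{\left(F \right)}}{3195} + \frac{576}{361} = \frac{\left(-12\right) 1}{3195} + \frac{576}{361} = \left(-12\right) \frac{1}{3195} + 576 \cdot \frac{1}{361} = - \frac{4}{1065} + \frac{576}{361} = \frac{611996}{384465}$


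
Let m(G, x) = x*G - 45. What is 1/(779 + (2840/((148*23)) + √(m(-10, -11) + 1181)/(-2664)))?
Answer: 1463849597088/1141560143926465 + 704628*√1246/1141560143926465 ≈ 0.0012823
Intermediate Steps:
m(G, x) = -45 + G*x (m(G, x) = G*x - 45 = -45 + G*x)
1/(779 + (2840/((148*23)) + √(m(-10, -11) + 1181)/(-2664))) = 1/(779 + (2840/((148*23)) + √((-45 - 10*(-11)) + 1181)/(-2664))) = 1/(779 + (2840/3404 + √((-45 + 110) + 1181)*(-1/2664))) = 1/(779 + (2840*(1/3404) + √(65 + 1181)*(-1/2664))) = 1/(779 + (710/851 + √1246*(-1/2664))) = 1/(779 + (710/851 - √1246/2664)) = 1/(663639/851 - √1246/2664)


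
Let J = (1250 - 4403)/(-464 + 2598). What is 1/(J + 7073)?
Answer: 2134/15090629 ≈ 0.00014141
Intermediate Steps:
J = -3153/2134 ≈ -1.4775
1/(J + 7073) = 1/(-3153/2134 + 7073) = 1/(15090629/2134) = 2134/15090629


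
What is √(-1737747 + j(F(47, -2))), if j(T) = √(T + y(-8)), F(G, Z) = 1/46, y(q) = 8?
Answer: √(-3677072652 + 138*√1886)/46 ≈ 1318.2*I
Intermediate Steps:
F(G, Z) = 1/46
j(T) = √(8 + T) (j(T) = √(T + 8) = √(8 + T))
√(-1737747 + j(F(47, -2))) = √(-1737747 + √(8 + 1/46)) = √(-1737747 + √(369/46)) = √(-1737747 + 3*√1886/46)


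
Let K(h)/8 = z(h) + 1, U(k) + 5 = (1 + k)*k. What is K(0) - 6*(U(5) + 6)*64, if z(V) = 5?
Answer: -11856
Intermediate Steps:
U(k) = -5 + k*(1 + k) (U(k) = -5 + (1 + k)*k = -5 + k*(1 + k))
K(h) = 48 (K(h) = 8*(5 + 1) = 8*6 = 48)
K(0) - 6*(U(5) + 6)*64 = 48 - 6*((-5 + 5 + 5²) + 6)*64 = 48 - 6*((-5 + 5 + 25) + 6)*64 = 48 - 6*(25 + 6)*64 = 48 - 6*31*64 = 48 - 186*64 = 48 - 11904 = -11856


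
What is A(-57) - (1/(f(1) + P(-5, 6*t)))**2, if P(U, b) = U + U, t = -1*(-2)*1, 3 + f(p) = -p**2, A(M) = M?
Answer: -11173/196 ≈ -57.005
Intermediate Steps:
f(p) = -3 - p**2
t = 2 (t = 2*1 = 2)
P(U, b) = 2*U
A(-57) - (1/(f(1) + P(-5, 6*t)))**2 = -57 - (1/((-3 - 1*1**2) + 2*(-5)))**2 = -57 - (1/((-3 - 1*1) - 10))**2 = -57 - (1/((-3 - 1) - 10))**2 = -57 - (1/(-4 - 10))**2 = -57 - (1/(-14))**2 = -57 - (-1/14)**2 = -57 - 1*1/196 = -57 - 1/196 = -11173/196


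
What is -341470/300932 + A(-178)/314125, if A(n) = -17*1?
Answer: -53634689797/47265132250 ≈ -1.1348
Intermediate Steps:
A(n) = -17
-341470/300932 + A(-178)/314125 = -341470/300932 - 17/314125 = -341470*1/300932 - 17*1/314125 = -170735/150466 - 17/314125 = -53634689797/47265132250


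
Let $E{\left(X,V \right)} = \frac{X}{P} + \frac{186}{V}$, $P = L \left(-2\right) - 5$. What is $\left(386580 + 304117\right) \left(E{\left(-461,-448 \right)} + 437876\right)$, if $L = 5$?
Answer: $\frac{145181078510659}{480} \approx 3.0246 \cdot 10^{11}$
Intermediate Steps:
$P = -15$ ($P = 5 \left(-2\right) - 5 = -10 - 5 = -15$)
$E{\left(X,V \right)} = \frac{186}{V} - \frac{X}{15}$ ($E{\left(X,V \right)} = \frac{X}{-15} + \frac{186}{V} = X \left(- \frac{1}{15}\right) + \frac{186}{V} = - \frac{X}{15} + \frac{186}{V} = \frac{186}{V} - \frac{X}{15}$)
$\left(386580 + 304117\right) \left(E{\left(-461,-448 \right)} + 437876\right) = \left(386580 + 304117\right) \left(\left(\frac{186}{-448} - - \frac{461}{15}\right) + 437876\right) = 690697 \left(\left(186 \left(- \frac{1}{448}\right) + \frac{461}{15}\right) + 437876\right) = 690697 \left(\left(- \frac{93}{224} + \frac{461}{15}\right) + 437876\right) = 690697 \left(\frac{101869}{3360} + 437876\right) = 690697 \cdot \frac{1471365229}{3360} = \frac{145181078510659}{480}$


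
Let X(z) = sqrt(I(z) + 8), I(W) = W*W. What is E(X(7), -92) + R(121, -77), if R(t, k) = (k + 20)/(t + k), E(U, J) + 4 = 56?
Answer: 2231/44 ≈ 50.705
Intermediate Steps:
I(W) = W**2
X(z) = sqrt(8 + z**2) (X(z) = sqrt(z**2 + 8) = sqrt(8 + z**2))
E(U, J) = 52 (E(U, J) = -4 + 56 = 52)
R(t, k) = (20 + k)/(k + t)
E(X(7), -92) + R(121, -77) = 52 + (20 - 77)/(-77 + 121) = 52 - 57/44 = 2231/44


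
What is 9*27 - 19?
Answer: 224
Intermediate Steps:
9*27 - 19 = 243 - 19 = 224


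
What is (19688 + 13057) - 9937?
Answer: 22808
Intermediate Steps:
(19688 + 13057) - 9937 = 32745 - 9937 = 22808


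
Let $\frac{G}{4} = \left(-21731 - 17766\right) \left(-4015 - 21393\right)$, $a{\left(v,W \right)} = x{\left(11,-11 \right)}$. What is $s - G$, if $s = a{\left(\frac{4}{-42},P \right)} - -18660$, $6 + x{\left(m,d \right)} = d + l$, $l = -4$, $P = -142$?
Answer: $-4014140465$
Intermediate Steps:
$x{\left(m,d \right)} = -10 + d$ ($x{\left(m,d \right)} = -6 + \left(d - 4\right) = -6 + \left(-4 + d\right) = -10 + d$)
$a{\left(v,W \right)} = -21$ ($a{\left(v,W \right)} = -10 - 11 = -21$)
$G = 4014159104$ ($G = 4 \left(-21731 - 17766\right) \left(-4015 - 21393\right) = 4 \left(\left(-39497\right) \left(-25408\right)\right) = 4 \cdot 1003539776 = 4014159104$)
$s = 18639$ ($s = -21 - -18660 = -21 + 18660 = 18639$)
$s - G = 18639 - 4014159104 = -4014140465$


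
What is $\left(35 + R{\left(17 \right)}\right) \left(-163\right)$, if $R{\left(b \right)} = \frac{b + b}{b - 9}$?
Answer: $- \frac{25591}{4} \approx -6397.8$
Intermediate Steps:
$R{\left(b \right)} = \frac{2 b}{-9 + b}$
$\left(35 + R{\left(17 \right)}\right) \left(-163\right) = \left(35 + 2 \cdot 17 \frac{1}{-9 + 17}\right) \left(-163\right) = \left(35 + 2 \cdot 17 \cdot \frac{1}{8}\right) \left(-163\right) = \left(35 + \frac{17}{4}\right) \left(-163\right) = \frac{157}{4} \left(-163\right) = - \frac{25591}{4}$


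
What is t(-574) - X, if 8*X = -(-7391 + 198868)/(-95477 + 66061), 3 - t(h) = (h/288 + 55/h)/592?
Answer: 197005225721/89962129152 ≈ 2.1899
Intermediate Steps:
t(h) = 3 - 55/(592*h) - h/170496 (t(h) = 3 - (h/288 + 55/h)/592 = 3 - (55/h + h/288)/592 = 3 - (h/170496 + 55/(592*h)) = 3 + (-55/(592*h) - h/170496) = 3 - 55/(592*h) - h/170496)
X = 191477/235328 (X = (-(-7391 + 198868)/(-95477 + 66061))/8 = (-191477/(-29416))/8 = (-191477*(-1)/29416)/8 = (-1*(-191477/29416))/8 = (⅛)*(191477/29416) = 191477/235328 ≈ 0.81366)
t(-574) - X = (3 - 55/592/(-574) - 1/170496*(-574)) - 1*191477/235328 = (3 - 55/592*(-1/574) + 287/85248) - 191477/235328 = (3 + 55/339808 + 287/85248) - 191477/235328 = 73484857/24466176 - 191477/235328 = 197005225721/89962129152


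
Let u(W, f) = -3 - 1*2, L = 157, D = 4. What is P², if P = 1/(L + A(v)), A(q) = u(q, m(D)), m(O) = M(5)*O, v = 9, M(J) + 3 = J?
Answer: 1/23104 ≈ 4.3283e-5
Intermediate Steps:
M(J) = -3 + J
m(O) = 2*O (m(O) = (-3 + 5)*O = 2*O)
u(W, f) = -5 (u(W, f) = -3 - 2 = -5)
A(q) = -5
P = 1/152 (P = 1/(157 - 5) = 1/152 ≈ 0.0065789)
P² = (1/152)² = 1/23104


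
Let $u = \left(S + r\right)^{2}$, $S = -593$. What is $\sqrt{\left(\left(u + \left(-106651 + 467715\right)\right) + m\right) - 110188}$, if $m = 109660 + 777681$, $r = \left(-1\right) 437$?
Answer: $\sqrt{2199117} \approx 1482.9$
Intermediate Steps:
$r = -437$
$m = 887341$
$u = 1060900$ ($u = \left(-593 - 437\right)^{2} = \left(-1030\right)^{2} = 1060900$)
$\sqrt{\left(\left(u + \left(-106651 + 467715\right)\right) + m\right) - 110188} = \sqrt{\left(\left(1060900 + \left(-106651 + 467715\right)\right) + 887341\right) - 110188} = \sqrt{\left(\left(1060900 + 361064\right) + 887341\right) - 110188} = \sqrt{\left(1421964 + 887341\right) - 110188} = \sqrt{2309305 - 110188} = \sqrt{2199117}$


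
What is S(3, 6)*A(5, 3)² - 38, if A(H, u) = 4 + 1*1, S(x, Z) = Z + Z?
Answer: 262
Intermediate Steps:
S(x, Z) = 2*Z
A(H, u) = 5 (A(H, u) = 4 + 1 = 5)
S(3, 6)*A(5, 3)² - 38 = (2*6)*5² - 38 = 12*25 - 38 = 300 - 38 = 262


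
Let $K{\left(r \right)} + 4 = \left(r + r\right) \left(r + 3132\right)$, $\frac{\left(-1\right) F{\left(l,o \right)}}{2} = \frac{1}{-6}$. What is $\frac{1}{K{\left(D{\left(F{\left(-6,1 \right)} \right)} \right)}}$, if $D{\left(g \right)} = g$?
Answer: $\frac{9}{18758} \approx 0.0004798$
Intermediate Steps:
$F{\left(l,o \right)} = \frac{1}{3}$ ($F{\left(l,o \right)} = - \frac{2}{-6} = \left(-2\right) \left(- \frac{1}{6}\right) = \frac{1}{3}$)
$K{\left(r \right)} = -4 + 2 r \left(3132 + r\right)$ ($K{\left(r \right)} = -4 + \left(r + r\right) \left(r + 3132\right) = -4 + 2 r \left(3132 + r\right)$)
$\frac{1}{K{\left(D{\left(F{\left(-6,1 \right)} \right)} \right)}} = \frac{1}{-4 + \frac{2}{9} + 6264 \cdot \frac{1}{3}} = \frac{1}{-4 + 2 \cdot \frac{1}{9} + 2088} = \frac{1}{-4 + \frac{2}{9} + 2088} = \frac{1}{\frac{18758}{9}} = \frac{9}{18758}$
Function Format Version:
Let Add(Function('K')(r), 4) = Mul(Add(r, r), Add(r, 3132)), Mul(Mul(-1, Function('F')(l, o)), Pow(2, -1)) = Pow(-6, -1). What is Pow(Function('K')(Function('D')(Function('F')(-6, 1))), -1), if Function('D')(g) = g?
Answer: Rational(9, 18758) ≈ 0.00047980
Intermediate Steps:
Function('F')(l, o) = Rational(1, 3) (Function('F')(l, o) = Mul(-2, Pow(-6, -1)) = Mul(-2, Rational(-1, 6)) = Rational(1, 3))
Function('K')(r) = Add(-4, Mul(2, r, Add(3132, r))) (Function('K')(r) = Add(-4, Mul(Add(r, r), Add(r, 3132))) = Add(-4, Mul(Mul(2, r), Add(3132, r))) = Add(-4, Mul(2, r, Add(3132, r))))
Pow(Function('K')(Function('D')(Function('F')(-6, 1))), -1) = Pow(Add(-4, Mul(2, Pow(Rational(1, 3), 2)), Mul(6264, Rational(1, 3))), -1) = Pow(Add(-4, Mul(2, Rational(1, 9)), 2088), -1) = Pow(Add(-4, Rational(2, 9), 2088), -1) = Pow(Rational(18758, 9), -1) = Rational(9, 18758)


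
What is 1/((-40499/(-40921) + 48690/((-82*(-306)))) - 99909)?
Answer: -57043874/5699029260555 ≈ -1.0009e-5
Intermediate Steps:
1/((-40499/(-40921) + 48690/((-82*(-306)))) - 99909) = 1/((-40499*(-1/40921) + 48690/25092) - 99909) = 1/((40499/40921 + 48690*(1/25092)) - 99909) = 1/((40499/40921 + 2705/1394) - 99909) = 1/(167146911/57043874 - 99909) = 1/(-5699029260555/57043874) = -57043874/5699029260555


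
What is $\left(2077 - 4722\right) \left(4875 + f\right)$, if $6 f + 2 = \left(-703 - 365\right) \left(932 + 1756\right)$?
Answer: $\frac{3757931360}{3} \approx 1.2526 \cdot 10^{9}$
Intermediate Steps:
$f = - \frac{1435393}{3}$ ($f = - \frac{1}{3} + \frac{\left(-703 - 365\right) \left(932 + 1756\right)}{6} = - \frac{1}{3} + \frac{\left(-1068\right) 2688}{6} = - \frac{1}{3} + \frac{1}{6} \left(-2870784\right) = - \frac{1}{3} - 478464 = - \frac{1435393}{3} \approx -4.7846 \cdot 10^{5}$)
$\left(2077 - 4722\right) \left(4875 + f\right) = \left(2077 - 4722\right) \left(4875 - \frac{1435393}{3}\right) = \left(-2645\right) \left(- \frac{1420768}{3}\right) = \frac{3757931360}{3}$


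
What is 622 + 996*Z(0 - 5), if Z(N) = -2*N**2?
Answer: -49178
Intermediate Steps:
622 + 996*Z(0 - 5) = 622 + 996*(-2*(0 - 5)**2) = 622 + 996*(-2*(-5)**2) = 622 + 996*(-2*25) = 622 + 996*(-50) = 622 - 49800 = -49178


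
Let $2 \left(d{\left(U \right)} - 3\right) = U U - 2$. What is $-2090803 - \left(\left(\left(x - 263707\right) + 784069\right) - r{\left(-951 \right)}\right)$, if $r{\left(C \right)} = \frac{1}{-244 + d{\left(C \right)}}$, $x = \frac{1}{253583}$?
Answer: $- \frac{598525978787178566}{229217984611} \approx -2.6112 \cdot 10^{6}$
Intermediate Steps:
$d{\left(U \right)} = 2 + \frac{U^{2}}{2}$ ($d{\left(U \right)} = 3 + \frac{U U - 2}{2} = 3 + \frac{U^{2} - 2}{2} = 3 + \frac{-2 + U^{2}}{2} = 3 + \left(-1 + \frac{U^{2}}{2}\right) = 2 + \frac{U^{2}}{2}$)
$x = \frac{1}{253583} \approx 3.9435 \cdot 10^{-6}$
$r{\left(C \right)} = \frac{1}{-242 + \frac{C^{2}}{2}}$ ($r{\left(C \right)} = \frac{1}{-244 + \left(2 + \frac{C^{2}}{2}\right)} = \frac{1}{-242 + \frac{C^{2}}{2}}$)
$-2090803 - \left(\left(\left(x - 263707\right) + 784069\right) - r{\left(-951 \right)}\right) = -2090803 - \left(\left(\left(\frac{1}{253583} - 263707\right) + 784069\right) - \frac{2}{-484 + \left(-951\right)^{2}}\right) = -2090803 - \left(\left(- \frac{66871612180}{253583} + 784069\right) - \frac{2}{-484 + 904401}\right) = -2090803 - \left(\frac{131954957047}{253583} - \frac{2}{903917}\right) = -2090803 - \frac{119276328908545933}{229217984611} = - \frac{598525978787178566}{229217984611}$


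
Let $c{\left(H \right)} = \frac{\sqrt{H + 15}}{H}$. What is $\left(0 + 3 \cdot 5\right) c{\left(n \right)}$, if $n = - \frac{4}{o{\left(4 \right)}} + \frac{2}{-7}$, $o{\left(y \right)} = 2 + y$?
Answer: $- \frac{3 \sqrt{6195}}{4} \approx -59.031$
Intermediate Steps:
$n = - \frac{20}{21}$ ($n = - \frac{4}{2 + 4} + \frac{2}{-7} = - \frac{4}{6} + 2 \left(- \frac{1}{7}\right) = \left(-4\right) \frac{1}{6} - \frac{2}{7} = - \frac{2}{3} - \frac{2}{7} = - \frac{20}{21} \approx -0.95238$)
$c{\left(H \right)} = \frac{\sqrt{15 + H}}{H}$
$\left(0 + 3 \cdot 5\right) c{\left(n \right)} = \left(0 + 3 \cdot 5\right) \frac{\sqrt{15 - \frac{20}{21}}}{- \frac{20}{21}} = \left(0 + 15\right) \left(- \frac{21 \sqrt{\frac{295}{21}}}{20}\right) = 15 \left(- \frac{21 \frac{\sqrt{6195}}{21}}{20}\right) = 15 \left(- \frac{\sqrt{6195}}{20}\right) = - \frac{3 \sqrt{6195}}{4}$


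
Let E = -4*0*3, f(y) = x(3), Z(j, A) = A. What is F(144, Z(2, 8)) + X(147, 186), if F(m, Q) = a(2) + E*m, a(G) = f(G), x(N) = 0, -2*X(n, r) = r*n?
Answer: -13671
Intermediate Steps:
X(n, r) = -n*r/2 (X(n, r) = -r*n/2 = -n*r/2)
f(y) = 0
a(G) = 0
E = 0 (E = 0*3 = 0)
F(m, Q) = 0 (F(m, Q) = 0 + 0*m = 0 + 0 = 0)
F(144, Z(2, 8)) + X(147, 186) = 0 - ½*147*186 = 0 - 13671 = -13671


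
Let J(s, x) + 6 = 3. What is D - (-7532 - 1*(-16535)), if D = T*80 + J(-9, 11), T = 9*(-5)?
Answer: -12606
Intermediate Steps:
J(s, x) = -3 (J(s, x) = -6 + 3 = -3)
T = -45
D = -3603 (D = -45*80 - 3 = -3600 - 3 = -3603)
D - (-7532 - 1*(-16535)) = -3603 - (-7532 - 1*(-16535)) = -3603 - (-7532 + 16535) = -3603 - 1*9003 = -3603 - 9003 = -12606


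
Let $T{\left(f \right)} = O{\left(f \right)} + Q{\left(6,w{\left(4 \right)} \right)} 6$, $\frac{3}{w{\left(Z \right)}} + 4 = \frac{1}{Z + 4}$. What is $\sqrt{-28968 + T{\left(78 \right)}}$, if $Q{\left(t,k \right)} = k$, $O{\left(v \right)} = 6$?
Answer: $\frac{9 i \sqrt{343666}}{31} \approx 170.2 i$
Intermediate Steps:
$w{\left(Z \right)} = \frac{3}{-4 + \frac{1}{4 + Z}}$ ($w{\left(Z \right)} = \frac{3}{-4 + \frac{1}{Z + 4}} = \frac{3}{-4 + \frac{1}{4 + Z}}$)
$T{\left(f \right)} = \frac{42}{31}$ ($T{\left(f \right)} = 6 + \frac{3 \left(-4 - 4\right)}{15 + 4 \cdot 4} \cdot 6 = 6 + \frac{3 \left(-4 - 4\right)}{15 + 16} \cdot 6 = 6 + 3 \cdot \frac{1}{31} \left(-8\right) 6 = 6 - \frac{144}{31} = \frac{42}{31}$)
$\sqrt{-28968 + T{\left(78 \right)}} = \sqrt{-28968 + \frac{42}{31}} = \sqrt{- \frac{897966}{31}} = \frac{9 i \sqrt{343666}}{31}$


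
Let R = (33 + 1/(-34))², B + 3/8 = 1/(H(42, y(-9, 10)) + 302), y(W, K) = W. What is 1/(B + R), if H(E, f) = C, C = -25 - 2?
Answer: 635800/690916437 ≈ 0.00092023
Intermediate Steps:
C = -27
H(E, f) = -27
B = -817/2200 (B = -3/8 + 1/(-27 + 302) = -3/8 + 1/275 = -817/2200 ≈ -0.37136)
R = 1256641/1156 (R = (33 - 1/34)² = (1121/34)² = 1256641/1156 ≈ 1087.1)
1/(B + R) = 1/(-817/2200 + 1256641/1156) = 1/(690916437/635800) = 635800/690916437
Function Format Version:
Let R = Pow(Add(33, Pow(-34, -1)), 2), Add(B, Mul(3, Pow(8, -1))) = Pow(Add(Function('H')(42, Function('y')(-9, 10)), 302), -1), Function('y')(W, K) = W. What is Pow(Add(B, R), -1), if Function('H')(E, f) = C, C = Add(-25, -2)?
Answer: Rational(635800, 690916437) ≈ 0.00092023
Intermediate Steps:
C = -27
Function('H')(E, f) = -27
B = Rational(-817, 2200) (B = Add(Rational(-3, 8), Pow(Add(-27, 302), -1)) = Add(Rational(-3, 8), Pow(275, -1)) = Add(Rational(-3, 8), Rational(1, 275)) = Rational(-817, 2200) ≈ -0.37136)
R = Rational(1256641, 1156) (R = Pow(Add(33, Rational(-1, 34)), 2) = Pow(Rational(1121, 34), 2) = Rational(1256641, 1156) ≈ 1087.1)
Pow(Add(B, R), -1) = Pow(Add(Rational(-817, 2200), Rational(1256641, 1156)), -1) = Pow(Rational(690916437, 635800), -1) = Rational(635800, 690916437)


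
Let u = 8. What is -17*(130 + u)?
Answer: -2346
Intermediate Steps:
-17*(130 + u) = -17*(130 + 8) = -17*138 = -2346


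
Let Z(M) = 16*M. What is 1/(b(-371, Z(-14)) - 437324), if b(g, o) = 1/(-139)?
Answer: -139/60788037 ≈ -2.2866e-6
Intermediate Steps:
b(g, o) = -1/139
1/(b(-371, Z(-14)) - 437324) = 1/(-1/139 - 437324) = 1/(-60788037/139) = -139/60788037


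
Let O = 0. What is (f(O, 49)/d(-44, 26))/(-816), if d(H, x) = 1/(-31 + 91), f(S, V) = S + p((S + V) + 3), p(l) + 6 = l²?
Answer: -6745/34 ≈ -198.38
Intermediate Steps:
p(l) = -6 + l²
f(S, V) = -6 + S + (3 + S + V)² (f(S, V) = S + (-6 + ((S + V) + 3)²) = S + (-6 + (3 + S + V)²) = -6 + S + (3 + S + V)²)
d(H, x) = 1/60
(f(O, 49)/d(-44, 26))/(-816) = ((-6 + 0 + (3 + 0 + 49)²)/(1/60))/(-816) = ((-6 + 0 + 52²)*60)*(-1/816) = ((-6 + 0 + 2704)*60)*(-1/816) = (2698*60)*(-1/816) = 161880*(-1/816) = -6745/34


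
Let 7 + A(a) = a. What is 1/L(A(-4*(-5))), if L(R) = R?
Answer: 1/13 ≈ 0.076923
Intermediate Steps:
A(a) = -7 + a
1/L(A(-4*(-5))) = 1/(-7 - 4*(-5)) = 1/(-7 + 20) = 1/13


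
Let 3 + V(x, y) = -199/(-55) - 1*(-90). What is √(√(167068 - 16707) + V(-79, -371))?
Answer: √(274120 + 3025*√150361)/55 ≈ 21.872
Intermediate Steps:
V(x, y) = 4984/55 (V(x, y) = -3 + (-199/(-55) - 1*(-90)) = -3 + (-199*(-1/55) + 90) = -3 + (199/55 + 90) = -3 + 5149/55 = 4984/55)
√(√(167068 - 16707) + V(-79, -371)) = √(√(167068 - 16707) + 4984/55) = √(√150361 + 4984/55) = √(4984/55 + √150361)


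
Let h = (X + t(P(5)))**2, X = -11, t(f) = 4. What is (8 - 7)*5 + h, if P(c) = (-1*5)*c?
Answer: 54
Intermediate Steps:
P(c) = -5*c
h = 49 (h = (-11 + 4)**2 = (-7)**2 = 49)
(8 - 7)*5 + h = (8 - 7)*5 + 49 = 1*5 + 49 = 5 + 49 = 54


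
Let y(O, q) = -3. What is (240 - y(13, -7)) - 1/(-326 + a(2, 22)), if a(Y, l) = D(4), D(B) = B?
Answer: 78247/322 ≈ 243.00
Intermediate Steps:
a(Y, l) = 4
(240 - y(13, -7)) - 1/(-326 + a(2, 22)) = (240 - 1*(-3)) - 1/(-326 + 4) = (240 + 3) - 1/(-322) = 243 - 1*(-1/322) = 243 + 1/322 = 78247/322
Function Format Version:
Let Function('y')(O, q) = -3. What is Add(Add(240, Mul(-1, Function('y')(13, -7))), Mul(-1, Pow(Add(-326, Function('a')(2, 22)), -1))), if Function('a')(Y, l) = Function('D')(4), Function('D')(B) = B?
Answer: Rational(78247, 322) ≈ 243.00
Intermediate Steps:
Function('a')(Y, l) = 4
Add(Add(240, Mul(-1, Function('y')(13, -7))), Mul(-1, Pow(Add(-326, Function('a')(2, 22)), -1))) = Add(Add(240, Mul(-1, -3)), Mul(-1, Pow(Add(-326, 4), -1))) = Add(Add(240, 3), Mul(-1, Pow(-322, -1))) = Add(243, Mul(-1, Rational(-1, 322))) = Add(243, Rational(1, 322)) = Rational(78247, 322)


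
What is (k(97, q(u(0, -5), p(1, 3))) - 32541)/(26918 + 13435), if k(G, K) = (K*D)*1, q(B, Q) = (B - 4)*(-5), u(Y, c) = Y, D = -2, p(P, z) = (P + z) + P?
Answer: -32581/40353 ≈ -0.80740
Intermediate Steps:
p(P, z) = z + 2*P
q(B, Q) = 20 - 5*B (q(B, Q) = (-4 + B)*(-5) = 20 - 5*B)
k(G, K) = -2*K (k(G, K) = (K*(-2))*1 = -2*K*1 = -2*K)
(k(97, q(u(0, -5), p(1, 3))) - 32541)/(26918 + 13435) = (-2*(20 - 5*0) - 32541)/(26918 + 13435) = (-2*(20 + 0) - 32541)/40353 = (-2*20 - 32541)*(1/40353) = (-40 - 32541)*(1/40353) = -32581*1/40353 = -32581/40353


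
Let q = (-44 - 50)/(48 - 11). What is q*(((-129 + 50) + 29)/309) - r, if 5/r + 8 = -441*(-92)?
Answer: 190593635/463768212 ≈ 0.41097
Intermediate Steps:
r = 5/40564 (r = 5/(-8 - 441*(-92)) = 5/(-8 + 40572) = 5/40564 ≈ 0.00012326)
q = -94/37 ≈ -2.5405
q*(((-129 + 50) + 29)/309) - r = -94*((-129 + 50) + 29)/(37*309) - 1*5/40564 = -94*(-79 + 29)/(37*309) - 5/40564 = -(-4700)/(37*309) - 5/40564 = -94/37*(-50/309) - 5/40564 = 4700/11433 - 5/40564 = 190593635/463768212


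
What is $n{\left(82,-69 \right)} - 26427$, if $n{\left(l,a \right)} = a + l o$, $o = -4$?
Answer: $-26824$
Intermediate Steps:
$n{\left(l,a \right)} = a - 4 l$ ($n{\left(l,a \right)} = a + l \left(-4\right) = a - 4 l$)
$n{\left(82,-69 \right)} - 26427 = \left(-69 - 328\right) - 26427 = -397 - 26427 = -26824$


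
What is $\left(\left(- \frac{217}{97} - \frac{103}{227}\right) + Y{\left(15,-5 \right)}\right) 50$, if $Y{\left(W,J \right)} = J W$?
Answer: $- \frac{85533750}{22019} \approx -3884.5$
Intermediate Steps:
$\left(\left(- \frac{217}{97} - \frac{103}{227}\right) + Y{\left(15,-5 \right)}\right) 50 = \left(\left(- \frac{217}{97} - \frac{103}{227}\right) - 75\right) 50 = \left(- \frac{59250}{22019} - 75\right) 50 = \left(- \frac{1710675}{22019}\right) 50 = - \frac{85533750}{22019}$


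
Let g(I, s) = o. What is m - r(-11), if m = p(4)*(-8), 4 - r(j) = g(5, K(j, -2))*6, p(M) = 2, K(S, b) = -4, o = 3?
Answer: -2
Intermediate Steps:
g(I, s) = 3
r(j) = -14 (r(j) = 4 - 3*6 = 4 - 1*18 = 4 - 18 = -14)
m = -16 (m = 2*(-8) = -16)
m - r(-11) = -16 - 1*(-14) = -16 + 14 = -2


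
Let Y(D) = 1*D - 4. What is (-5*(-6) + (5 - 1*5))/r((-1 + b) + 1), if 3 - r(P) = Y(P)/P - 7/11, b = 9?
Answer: 594/61 ≈ 9.7377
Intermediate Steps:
Y(D) = -4 + D (Y(D) = D - 4 = -4 + D)
r(P) = 40/11 - (-4 + P)/P (r(P) = 3 - ((-4 + P)/P - 7/11) = 3 - (-7/11 + (-4 + P)/P) = 3 + (7/11 - (-4 + P)/P) = 40/11 - (-4 + P)/P)
(-5*(-6) + (5 - 1*5))/r((-1 + b) + 1) = (-5*(-6) + (5 - 1*5))/(29/11 + 4/((-1 + 9) + 1)) = (30 + (5 - 5))/(29/11 + 4/(8 + 1)) = (30 + 0)/(29/11 + 4/9) = 30/(29/11 + 4*(⅑)) = 30/(29/11 + 4/9) = 30/(305/99) = 30*(99/305) = 594/61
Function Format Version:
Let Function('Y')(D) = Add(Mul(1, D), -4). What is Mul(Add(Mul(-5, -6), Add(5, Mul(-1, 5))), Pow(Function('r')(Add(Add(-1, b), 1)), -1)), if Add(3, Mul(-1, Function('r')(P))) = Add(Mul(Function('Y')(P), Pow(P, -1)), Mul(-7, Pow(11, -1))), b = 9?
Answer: Rational(594, 61) ≈ 9.7377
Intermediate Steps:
Function('Y')(D) = Add(-4, D) (Function('Y')(D) = Add(D, -4) = Add(-4, D))
Function('r')(P) = Add(Rational(40, 11), Mul(-1, Pow(P, -1), Add(-4, P))) (Function('r')(P) = Add(3, Mul(-1, Add(Mul(Add(-4, P), Pow(P, -1)), Mul(-7, Pow(11, -1))))) = Add(3, Mul(-1, Add(Mul(Pow(P, -1), Add(-4, P)), Mul(-7, Rational(1, 11))))) = Add(3, Mul(-1, Add(Mul(Pow(P, -1), Add(-4, P)), Rational(-7, 11)))) = Add(3, Mul(-1, Add(Rational(-7, 11), Mul(Pow(P, -1), Add(-4, P))))) = Add(3, Add(Rational(7, 11), Mul(-1, Pow(P, -1), Add(-4, P)))) = Add(Rational(40, 11), Mul(-1, Pow(P, -1), Add(-4, P))))
Mul(Add(Mul(-5, -6), Add(5, Mul(-1, 5))), Pow(Function('r')(Add(Add(-1, b), 1)), -1)) = Mul(Add(Mul(-5, -6), Add(5, Mul(-1, 5))), Pow(Add(Rational(29, 11), Mul(4, Pow(Add(Add(-1, 9), 1), -1))), -1)) = Mul(Add(30, Add(5, -5)), Pow(Add(Rational(29, 11), Mul(4, Pow(Add(8, 1), -1))), -1)) = Mul(Add(30, 0), Pow(Add(Rational(29, 11), Mul(4, Pow(9, -1))), -1)) = Mul(30, Pow(Add(Rational(29, 11), Mul(4, Rational(1, 9))), -1)) = Mul(30, Pow(Add(Rational(29, 11), Rational(4, 9)), -1)) = Mul(30, Pow(Rational(305, 99), -1)) = Mul(30, Rational(99, 305)) = Rational(594, 61)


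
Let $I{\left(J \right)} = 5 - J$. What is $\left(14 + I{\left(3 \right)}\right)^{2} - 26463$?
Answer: $-26207$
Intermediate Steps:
$\left(14 + I{\left(3 \right)}\right)^{2} - 26463 = \left(14 + \left(5 - 3\right)\right)^{2} - 26463 = \left(14 + 2\right)^{2} - 26463 = 16^{2} - 26463 = 256 - 26463 = -26207$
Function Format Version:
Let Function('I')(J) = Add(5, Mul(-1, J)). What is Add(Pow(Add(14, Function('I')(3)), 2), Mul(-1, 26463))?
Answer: -26207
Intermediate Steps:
Add(Pow(Add(14, Function('I')(3)), 2), Mul(-1, 26463)) = Add(Pow(Add(14, Add(5, Mul(-1, 3))), 2), Mul(-1, 26463)) = Add(Pow(Add(14, Add(5, -3)), 2), -26463) = Add(Pow(Add(14, 2), 2), -26463) = Add(Pow(16, 2), -26463) = Add(256, -26463) = -26207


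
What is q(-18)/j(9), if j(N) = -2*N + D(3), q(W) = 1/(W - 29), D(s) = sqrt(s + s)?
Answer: 3/2491 + sqrt(6)/14946 ≈ 0.0013682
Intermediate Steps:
D(s) = sqrt(2)*sqrt(s) (D(s) = sqrt(2*s) = sqrt(2)*sqrt(s))
q(W) = 1/(-29 + W)
j(N) = sqrt(6) - 2*N (j(N) = -2*N + sqrt(2)*sqrt(3) = -2*N + sqrt(6) = sqrt(6) - 2*N)
q(-18)/j(9) = 1/((-29 - 18)*(sqrt(6) - 2*9)) = 1/((-47)*(sqrt(6) - 18)) = -1/(47*(-18 + sqrt(6)))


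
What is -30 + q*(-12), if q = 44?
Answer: -558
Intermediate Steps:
-30 + q*(-12) = -30 + 44*(-12) = -30 - 528 = -558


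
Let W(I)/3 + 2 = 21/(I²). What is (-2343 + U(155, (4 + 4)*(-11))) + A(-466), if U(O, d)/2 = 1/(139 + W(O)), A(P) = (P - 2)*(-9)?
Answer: 2986114111/1597694 ≈ 1869.0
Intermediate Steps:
A(P) = 18 - 9*P (A(P) = (-2 + P)*(-9) = 18 - 9*P)
W(I) = -6 + 63/I² (W(I) = -6 + 3*(21/(I²)) = -6 + 3*(21/I²) = -6 + 63/I²)
U(O, d) = 2/(133 + 63/O²) (U(O, d) = 2/(139 + (-6 + 63/O²)) = 2/(133 + 63/O²))
(-2343 + U(155, (4 + 4)*(-11))) + A(-466) = (-2343 + (2/7)*155²/(9 + 19*155²)) + (18 - 9*(-466)) = (-2343 + (2/7)*24025/(9 + 19*24025)) + (18 + 4194) = (-2343 + (2/7)*24025/(9 + 456475)) + 4212 = (-2343 + (2/7)*24025/456484) + 4212 = (-2343 + (2/7)*24025*(1/456484)) + 4212 = (-2343 + 24025/1597694) + 4212 = -3743373017/1597694 + 4212 = 2986114111/1597694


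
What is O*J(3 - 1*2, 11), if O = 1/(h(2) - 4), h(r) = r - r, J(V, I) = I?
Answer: -11/4 ≈ -2.7500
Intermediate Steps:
h(r) = 0
O = -1/4 (O = 1/(0 - 4) = 1/(-4) = -1/4 ≈ -0.25000)
O*J(3 - 1*2, 11) = -1/4*11 = -11/4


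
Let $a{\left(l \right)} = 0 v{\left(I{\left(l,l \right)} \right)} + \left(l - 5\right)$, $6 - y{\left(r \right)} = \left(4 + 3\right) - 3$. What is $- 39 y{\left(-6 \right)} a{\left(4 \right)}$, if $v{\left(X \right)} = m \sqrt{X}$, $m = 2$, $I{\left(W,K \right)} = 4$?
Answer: $78$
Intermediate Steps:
$y{\left(r \right)} = 2$ ($y{\left(r \right)} = 6 - \left(\left(4 + 3\right) - 3\right) = 6 - \left(7 - 3\right) = 6 - 4 = 2$)
$v{\left(X \right)} = 2 \sqrt{X}$
$a{\left(l \right)} = -5 + l$ ($a{\left(l \right)} = 0 \cdot 2 \sqrt{4} + \left(l - 5\right) = 0 \cdot 2 \cdot 2 + \left(l - 5\right) = 0 \cdot 4 + \left(-5 + l\right) = 0 + \left(-5 + l\right) = -5 + l$)
$- 39 y{\left(-6 \right)} a{\left(4 \right)} = \left(-39\right) 2 \left(-5 + 4\right) = \left(-78\right) \left(-1\right) = 78$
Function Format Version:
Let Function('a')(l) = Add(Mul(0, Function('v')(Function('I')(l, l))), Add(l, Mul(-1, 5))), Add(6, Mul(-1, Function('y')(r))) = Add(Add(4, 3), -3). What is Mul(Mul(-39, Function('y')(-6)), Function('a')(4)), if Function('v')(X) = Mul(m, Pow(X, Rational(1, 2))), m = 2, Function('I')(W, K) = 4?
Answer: 78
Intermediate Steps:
Function('y')(r) = 2 (Function('y')(r) = Add(6, Mul(-1, Add(Add(4, 3), -3))) = Add(6, Mul(-1, Add(7, -3))) = Add(6, Mul(-1, 4)) = Add(6, -4) = 2)
Function('v')(X) = Mul(2, Pow(X, Rational(1, 2)))
Function('a')(l) = Add(-5, l) (Function('a')(l) = Add(Mul(0, Mul(2, Pow(4, Rational(1, 2)))), Add(l, Mul(-1, 5))) = Add(Mul(0, Mul(2, 2)), Add(l, -5)) = Add(Mul(0, 4), Add(-5, l)) = Add(0, Add(-5, l)) = Add(-5, l))
Mul(Mul(-39, Function('y')(-6)), Function('a')(4)) = Mul(Mul(-39, 2), Add(-5, 4)) = Mul(-78, -1) = 78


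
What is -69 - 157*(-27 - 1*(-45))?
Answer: -2895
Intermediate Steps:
-69 - 157*(-27 - 1*(-45)) = -69 - 157*(-27 + 45) = -69 - 157*18 = -69 - 2826 = -2895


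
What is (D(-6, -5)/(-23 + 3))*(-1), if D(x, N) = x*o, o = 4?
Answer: -6/5 ≈ -1.2000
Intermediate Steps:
D(x, N) = 4*x (D(x, N) = x*4 = 4*x)
(D(-6, -5)/(-23 + 3))*(-1) = ((4*(-6))/(-23 + 3))*(-1) = -24/(-20)*(-1) = -24*(-1/20)*(-1) = (6/5)*(-1) = -6/5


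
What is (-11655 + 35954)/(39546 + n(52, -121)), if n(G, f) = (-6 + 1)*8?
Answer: 24299/39506 ≈ 0.61507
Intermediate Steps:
n(G, f) = -40 (n(G, f) = -5*8 = -40)
(-11655 + 35954)/(39546 + n(52, -121)) = (-11655 + 35954)/(39546 - 40) = 24299/39506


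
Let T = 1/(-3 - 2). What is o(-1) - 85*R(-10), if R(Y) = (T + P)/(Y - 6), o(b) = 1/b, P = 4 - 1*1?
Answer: 111/8 ≈ 13.875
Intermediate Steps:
P = 3 (P = 4 - 1 = 3)
T = -⅕ (T = 1/(-5) = -⅕ ≈ -0.20000)
R(Y) = 14/(5*(-6 + Y)) (R(Y) = (-⅕ + 3)/(Y - 6) = 14/(5*(-6 + Y)))
o(-1) - 85*R(-10) = 1/(-1) - 238/(-6 - 10) = -1 - 238/(-16) = -1 - 238*(-1)/16 = -1 - 85*(-7/40) = -1 + 119/8 = 111/8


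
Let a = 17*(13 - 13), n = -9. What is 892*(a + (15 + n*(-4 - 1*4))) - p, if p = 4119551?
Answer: -4041947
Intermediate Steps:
a = 0 (a = 17*0 = 0)
892*(a + (15 + n*(-4 - 1*4))) - p = 892*(0 + (15 - 9*(-4 - 1*4))) - 1*4119551 = 892*(0 + (15 - 9*(-4 - 4))) - 4119551 = 892*(0 + (15 - 9*(-8))) - 4119551 = 892*(0 + (15 + 72)) - 4119551 = 892*(0 + 87) - 4119551 = 892*87 - 4119551 = 77604 - 4119551 = -4041947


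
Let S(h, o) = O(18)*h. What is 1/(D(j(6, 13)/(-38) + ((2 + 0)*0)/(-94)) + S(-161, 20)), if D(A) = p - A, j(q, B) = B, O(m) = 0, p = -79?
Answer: -38/2989 ≈ -0.012713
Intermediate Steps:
S(h, o) = 0 (S(h, o) = 0*h = 0)
D(A) = -79 - A
1/(D(j(6, 13)/(-38) + ((2 + 0)*0)/(-94)) + S(-161, 20)) = 1/((-79 - (13/(-38) + ((2 + 0)*0)/(-94))) + 0) = 1/((-79 - (13*(-1/38) + (2*0)*(-1/94))) + 0) = 1/((-79 - (-13/38 + 0*(-1/94))) + 0) = 1/((-79 - (-13/38 + 0)) + 0) = 1/((-79 - 1*(-13/38)) + 0) = 1/((-79 + 13/38) + 0) = 1/(-2989/38 + 0) = 1/(-2989/38) = -38/2989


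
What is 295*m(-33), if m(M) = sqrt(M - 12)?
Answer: 885*I*sqrt(5) ≈ 1978.9*I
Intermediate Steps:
m(M) = sqrt(-12 + M)
295*m(-33) = 295*sqrt(-12 - 33) = 295*sqrt(-45) = 295*(3*I*sqrt(5)) = 885*I*sqrt(5)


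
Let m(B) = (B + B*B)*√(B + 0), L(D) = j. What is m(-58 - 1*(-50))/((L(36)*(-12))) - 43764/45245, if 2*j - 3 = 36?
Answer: -43764/45245 - 56*I*√2/117 ≈ -0.96727 - 0.67689*I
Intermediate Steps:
j = 39/2 (j = 3/2 + (½)*36 = 3/2 + 18 = 39/2 ≈ 19.500)
L(D) = 39/2
m(B) = √B*(B + B²) (m(B) = (B + B²)*√B = √B*(B + B²))
m(-58 - 1*(-50))/((L(36)*(-12))) - 43764/45245 = ((-58 - 1*(-50))^(3/2)*(1 + (-58 - 1*(-50))))/(((39/2)*(-12))) - 43764/45245 = ((-58 + 50)^(3/2)*(1 + (-58 + 50)))/(-234) - 43764*1/45245 = ((-8)^(3/2)*(1 - 8))*(-1/234) - 43764/45245 = (-16*I*√2*(-7))*(-1/234) - 43764/45245 = (112*I*√2)*(-1/234) - 43764/45245 = -56*I*√2/117 - 43764/45245 = -43764/45245 - 56*I*√2/117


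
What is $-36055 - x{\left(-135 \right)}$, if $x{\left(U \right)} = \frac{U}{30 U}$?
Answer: $- \frac{1081651}{30} \approx -36055.0$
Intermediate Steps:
$x{\left(U \right)} = \frac{1}{30}$ ($x{\left(U \right)} = U \frac{1}{30 U} = \frac{1}{30}$)
$-36055 - x{\left(-135 \right)} = -36055 - \frac{1}{30} = - \frac{1081651}{30}$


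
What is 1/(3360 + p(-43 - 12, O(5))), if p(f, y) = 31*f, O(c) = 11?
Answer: 1/1655 ≈ 0.00060423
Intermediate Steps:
1/(3360 + p(-43 - 12, O(5))) = 1/(3360 + 31*(-43 - 12)) = 1/(3360 + 31*(-55)) = 1/(3360 - 1705) = 1/1655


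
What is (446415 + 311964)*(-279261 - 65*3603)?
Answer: -389394247824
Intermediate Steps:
(446415 + 311964)*(-279261 - 65*3603) = 758379*(-279261 - 234195) = 758379*(-513456) = -389394247824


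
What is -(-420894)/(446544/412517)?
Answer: 1377983573/3544 ≈ 3.8882e+5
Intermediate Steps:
-(-420894)/(446544/412517) = -(-420894)/(446544*(1/412517)) = -(-420894)/63792/58931 = -(-420894)*58931/63792 = -1*(-1377983573/3544) = 1377983573/3544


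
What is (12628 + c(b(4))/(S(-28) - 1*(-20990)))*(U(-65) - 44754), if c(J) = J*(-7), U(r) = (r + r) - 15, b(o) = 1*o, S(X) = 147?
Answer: -11984351641192/21137 ≈ -5.6698e+8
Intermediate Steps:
b(o) = o
U(r) = -15 + 2*r (U(r) = 2*r - 15 = -15 + 2*r)
c(J) = -7*J
(12628 + c(b(4))/(S(-28) - 1*(-20990)))*(U(-65) - 44754) = (12628 + (-7*4)/(147 - 1*(-20990)))*((-15 + 2*(-65)) - 44754) = (12628 - 28/(147 + 20990))*((-15 - 130) - 44754) = (12628 - 28/21137)*(-145 - 44754) = (12628 - 28*1/21137)*(-44899) = (12628 - 28/21137)*(-44899) = (266918008/21137)*(-44899) = -11984351641192/21137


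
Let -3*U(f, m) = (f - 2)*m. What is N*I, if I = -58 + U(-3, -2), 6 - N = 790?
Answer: 144256/3 ≈ 48085.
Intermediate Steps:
N = -784 (N = 6 - 1*790 = 6 - 790 = -784)
U(f, m) = -m*(-2 + f)/3 (U(f, m) = -(f - 2)*m/3 = -(-2 + f)*m/3 = -m*(-2 + f)/3)
I = -184/3 (I = -58 + (⅓)*(-2)*(2 - 1*(-3)) = -58 + (⅓)*(-2)*(2 + 3) = -58 + (⅓)*(-2)*5 = -58 - 10/3 = -184/3 ≈ -61.333)
N*I = -784*(-184/3) = 144256/3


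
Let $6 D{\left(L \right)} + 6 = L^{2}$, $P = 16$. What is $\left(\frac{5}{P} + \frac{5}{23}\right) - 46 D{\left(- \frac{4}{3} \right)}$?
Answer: $\frac{326897}{9936} \approx 32.9$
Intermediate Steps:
$D{\left(L \right)} = -1 + \frac{L^{2}}{6}$
$\left(\frac{5}{P} + \frac{5}{23}\right) - 46 D{\left(- \frac{4}{3} \right)} = \left(\frac{5}{16} + \frac{5}{23}\right) - 46 \left(-1 + \frac{\left(- \frac{4}{3}\right)^{2}}{6}\right) = \frac{195}{368} - 46 \left(-1 + \frac{1}{6} \cdot \frac{16}{9}\right) = \frac{195}{368} - 46 \left(-1 + \frac{8}{27}\right) = \frac{195}{368} - - \frac{874}{27} = \frac{195}{368} + \frac{874}{27} = \frac{326897}{9936}$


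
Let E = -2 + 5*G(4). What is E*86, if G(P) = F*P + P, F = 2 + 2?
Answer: 8428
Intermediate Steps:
F = 4
G(P) = 5*P (G(P) = 4*P + P = 5*P)
E = 98 (E = -2 + 5*(5*4) = -2 + 5*20 = -2 + 100 = 98)
E*86 = 98*86 = 8428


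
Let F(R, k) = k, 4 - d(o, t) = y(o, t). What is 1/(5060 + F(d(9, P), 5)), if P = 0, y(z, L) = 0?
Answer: 1/5065 ≈ 0.00019743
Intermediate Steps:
d(o, t) = 4 (d(o, t) = 4 - 1*0 = 4 + 0 = 4)
1/(5060 + F(d(9, P), 5)) = 1/(5060 + 5) = 1/5065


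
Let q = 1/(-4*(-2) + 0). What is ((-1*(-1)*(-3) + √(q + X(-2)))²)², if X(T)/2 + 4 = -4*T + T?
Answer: (12 - √66)⁴/256 ≈ 0.88161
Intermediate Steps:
X(T) = -8 - 6*T (X(T) = -8 + 2*(-4*T + T) = -8 + 2*(-3*T) = -8 - 6*T)
q = ⅛ (q = 1/(8 + 0) = 1/8 = ⅛ ≈ 0.12500)
((-1*(-1)*(-3) + √(q + X(-2)))²)² = ((-1*(-1)*(-3) + √(⅛ + (-8 - 6*(-2))))²)² = ((1*(-3) + √(⅛ + (-8 + 12)))²)² = ((-3 + √(⅛ + 4))²)² = ((-3 + √(33/8))²)² = ((-3 + √66/4)²)² = (-3 + √66/4)⁴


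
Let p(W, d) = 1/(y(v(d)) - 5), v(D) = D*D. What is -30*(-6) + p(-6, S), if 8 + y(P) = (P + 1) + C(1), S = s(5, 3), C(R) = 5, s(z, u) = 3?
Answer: 361/2 ≈ 180.50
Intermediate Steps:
v(D) = D**2
S = 3
y(P) = -2 + P (y(P) = -8 + ((P + 1) + 5) = -8 + ((1 + P) + 5) = -8 + (6 + P) = -2 + P)
p(W, d) = 1/(-7 + d**2) (p(W, d) = 1/((-2 + d**2) - 5) = 1/(-7 + d**2))
-30*(-6) + p(-6, S) = -30*(-6) + 1/(-7 + 3**2) = 180 + 1/(-7 + 9) = 180 + 1/2 = 361/2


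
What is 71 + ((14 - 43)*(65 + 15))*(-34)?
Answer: 78951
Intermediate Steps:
71 + ((14 - 43)*(65 + 15))*(-34) = 71 - 29*80*(-34) = 71 - 2320*(-34) = 71 + 78880 = 78951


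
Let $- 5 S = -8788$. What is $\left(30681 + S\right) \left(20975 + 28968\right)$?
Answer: $\frac{8100404999}{5} \approx 1.6201 \cdot 10^{9}$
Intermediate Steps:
$S = \frac{8788}{5}$ ($S = \left(- \frac{1}{5}\right) \left(-8788\right) = \frac{8788}{5} \approx 1757.6$)
$\left(30681 + S\right) \left(20975 + 28968\right) = \left(30681 + \frac{8788}{5}\right) \left(20975 + 28968\right) = \frac{162193}{5} \cdot 49943 = \frac{8100404999}{5}$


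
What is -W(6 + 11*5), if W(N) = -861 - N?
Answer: 922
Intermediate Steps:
-W(6 + 11*5) = -(-861 - (6 + 11*5)) = -(-861 - (6 + 55)) = -(-861 - 1*61) = -(-861 - 61) = -1*(-922) = 922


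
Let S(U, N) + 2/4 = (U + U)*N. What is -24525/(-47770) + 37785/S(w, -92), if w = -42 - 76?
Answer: 934985595/414863342 ≈ 2.2537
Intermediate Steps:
w = -118
S(U, N) = -½ + 2*N*U (S(U, N) = -½ + (U + U)*N = -½ + (2*U)*N = -½ + 2*N*U)
-24525/(-47770) + 37785/S(w, -92) = -24525/(-47770) + 37785/(-½ + 2*(-92)*(-118)) = -24525*(-1/47770) + 37785/(-½ + 21712) = 4905/9554 + 37785/(43423/2) = 4905/9554 + 37785*(2/43423) = 4905/9554 + 75570/43423 = 934985595/414863342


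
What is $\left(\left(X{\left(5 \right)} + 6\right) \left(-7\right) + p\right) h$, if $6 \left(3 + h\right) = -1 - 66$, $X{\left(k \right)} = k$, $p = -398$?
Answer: $\frac{40375}{6} \approx 6729.2$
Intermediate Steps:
$h = - \frac{85}{6}$ ($h = -3 + \frac{-1 - 66}{6} = -3 + \frac{1}{6} \left(-67\right) = -3 - \frac{67}{6} = - \frac{85}{6} \approx -14.167$)
$\left(\left(X{\left(5 \right)} + 6\right) \left(-7\right) + p\right) h = \left(\left(5 + 6\right) \left(-7\right) - 398\right) \left(- \frac{85}{6}\right) = \left(11 \left(-7\right) - 398\right) \left(- \frac{85}{6}\right) = \left(-77 - 398\right) \left(- \frac{85}{6}\right) = \left(-475\right) \left(- \frac{85}{6}\right) = \frac{40375}{6}$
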